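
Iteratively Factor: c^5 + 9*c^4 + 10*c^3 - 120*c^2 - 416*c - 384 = (c - 4)*(c^4 + 13*c^3 + 62*c^2 + 128*c + 96) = (c - 4)*(c + 4)*(c^3 + 9*c^2 + 26*c + 24) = (c - 4)*(c + 2)*(c + 4)*(c^2 + 7*c + 12) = (c - 4)*(c + 2)*(c + 4)^2*(c + 3)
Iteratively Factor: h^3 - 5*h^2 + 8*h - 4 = (h - 1)*(h^2 - 4*h + 4) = (h - 2)*(h - 1)*(h - 2)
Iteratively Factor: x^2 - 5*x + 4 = (x - 4)*(x - 1)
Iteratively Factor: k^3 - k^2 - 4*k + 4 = (k + 2)*(k^2 - 3*k + 2) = (k - 1)*(k + 2)*(k - 2)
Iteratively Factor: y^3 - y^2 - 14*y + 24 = (y - 3)*(y^2 + 2*y - 8) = (y - 3)*(y - 2)*(y + 4)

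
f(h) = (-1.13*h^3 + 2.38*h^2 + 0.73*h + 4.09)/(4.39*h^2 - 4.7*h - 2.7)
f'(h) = (4.7 - 8.78*h)*(-1.13*h^3 + 2.38*h^2 + 0.73*h + 4.09)/(4.39*h^2 - 4.7*h - 2.7)^2 + (-3.39*h^2 + 4.76*h + 0.73)/(4.39*h^2 - 4.7*h - 2.7)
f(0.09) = -1.35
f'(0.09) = 1.35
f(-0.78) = 1.51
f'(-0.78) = 3.42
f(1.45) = -23.53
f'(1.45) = -664.85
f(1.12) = -2.57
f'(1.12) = -6.10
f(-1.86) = 0.86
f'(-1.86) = -0.08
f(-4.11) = 1.32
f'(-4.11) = -0.25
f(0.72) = -1.43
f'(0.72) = -1.24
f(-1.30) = 0.89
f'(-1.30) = 0.29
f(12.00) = -2.79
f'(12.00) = -0.26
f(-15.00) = 4.11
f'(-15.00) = -0.26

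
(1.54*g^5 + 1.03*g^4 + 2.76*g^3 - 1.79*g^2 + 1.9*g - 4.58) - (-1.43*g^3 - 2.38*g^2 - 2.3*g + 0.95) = 1.54*g^5 + 1.03*g^4 + 4.19*g^3 + 0.59*g^2 + 4.2*g - 5.53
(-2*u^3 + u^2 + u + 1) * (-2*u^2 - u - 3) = 4*u^5 + 3*u^3 - 6*u^2 - 4*u - 3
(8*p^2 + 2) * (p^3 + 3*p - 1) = 8*p^5 + 26*p^3 - 8*p^2 + 6*p - 2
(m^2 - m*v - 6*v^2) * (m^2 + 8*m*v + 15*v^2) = m^4 + 7*m^3*v + m^2*v^2 - 63*m*v^3 - 90*v^4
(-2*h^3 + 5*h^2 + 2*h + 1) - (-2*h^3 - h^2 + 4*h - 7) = 6*h^2 - 2*h + 8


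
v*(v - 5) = v^2 - 5*v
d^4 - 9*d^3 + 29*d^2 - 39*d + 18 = (d - 3)^2*(d - 2)*(d - 1)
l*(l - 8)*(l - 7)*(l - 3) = l^4 - 18*l^3 + 101*l^2 - 168*l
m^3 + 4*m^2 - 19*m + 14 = (m - 2)*(m - 1)*(m + 7)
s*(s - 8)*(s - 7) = s^3 - 15*s^2 + 56*s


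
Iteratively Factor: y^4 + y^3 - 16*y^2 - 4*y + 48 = (y + 2)*(y^3 - y^2 - 14*y + 24) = (y - 3)*(y + 2)*(y^2 + 2*y - 8) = (y - 3)*(y - 2)*(y + 2)*(y + 4)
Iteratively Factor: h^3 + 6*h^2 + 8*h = (h)*(h^2 + 6*h + 8) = h*(h + 2)*(h + 4)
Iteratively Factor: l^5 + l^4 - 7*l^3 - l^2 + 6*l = (l + 1)*(l^4 - 7*l^2 + 6*l) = (l + 1)*(l + 3)*(l^3 - 3*l^2 + 2*l) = l*(l + 1)*(l + 3)*(l^2 - 3*l + 2) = l*(l - 1)*(l + 1)*(l + 3)*(l - 2)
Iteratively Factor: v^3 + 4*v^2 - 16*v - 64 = (v + 4)*(v^2 - 16) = (v + 4)^2*(v - 4)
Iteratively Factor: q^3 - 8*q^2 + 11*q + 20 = (q - 5)*(q^2 - 3*q - 4) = (q - 5)*(q - 4)*(q + 1)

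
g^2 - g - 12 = (g - 4)*(g + 3)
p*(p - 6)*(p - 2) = p^3 - 8*p^2 + 12*p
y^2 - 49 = (y - 7)*(y + 7)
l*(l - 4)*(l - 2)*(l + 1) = l^4 - 5*l^3 + 2*l^2 + 8*l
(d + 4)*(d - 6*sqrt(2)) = d^2 - 6*sqrt(2)*d + 4*d - 24*sqrt(2)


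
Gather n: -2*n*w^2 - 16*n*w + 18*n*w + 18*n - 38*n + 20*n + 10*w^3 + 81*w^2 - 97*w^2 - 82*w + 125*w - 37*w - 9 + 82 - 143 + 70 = n*(-2*w^2 + 2*w) + 10*w^3 - 16*w^2 + 6*w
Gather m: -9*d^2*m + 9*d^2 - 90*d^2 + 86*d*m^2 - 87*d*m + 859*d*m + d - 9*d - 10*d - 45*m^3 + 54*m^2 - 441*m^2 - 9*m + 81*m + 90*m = -81*d^2 - 18*d - 45*m^3 + m^2*(86*d - 387) + m*(-9*d^2 + 772*d + 162)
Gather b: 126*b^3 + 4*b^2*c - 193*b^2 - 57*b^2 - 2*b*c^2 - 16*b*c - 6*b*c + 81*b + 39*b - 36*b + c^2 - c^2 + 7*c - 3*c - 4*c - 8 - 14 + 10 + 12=126*b^3 + b^2*(4*c - 250) + b*(-2*c^2 - 22*c + 84)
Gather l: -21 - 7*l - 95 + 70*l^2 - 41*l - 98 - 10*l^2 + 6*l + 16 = 60*l^2 - 42*l - 198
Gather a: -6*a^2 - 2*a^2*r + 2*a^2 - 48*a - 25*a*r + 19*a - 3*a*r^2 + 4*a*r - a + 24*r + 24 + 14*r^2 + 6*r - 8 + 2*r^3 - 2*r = a^2*(-2*r - 4) + a*(-3*r^2 - 21*r - 30) + 2*r^3 + 14*r^2 + 28*r + 16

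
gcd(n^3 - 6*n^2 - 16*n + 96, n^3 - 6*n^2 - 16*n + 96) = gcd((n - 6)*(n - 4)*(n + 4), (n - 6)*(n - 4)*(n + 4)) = n^3 - 6*n^2 - 16*n + 96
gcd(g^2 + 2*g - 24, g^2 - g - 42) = g + 6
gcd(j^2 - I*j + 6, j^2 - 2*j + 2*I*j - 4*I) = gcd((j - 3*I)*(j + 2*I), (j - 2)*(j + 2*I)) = j + 2*I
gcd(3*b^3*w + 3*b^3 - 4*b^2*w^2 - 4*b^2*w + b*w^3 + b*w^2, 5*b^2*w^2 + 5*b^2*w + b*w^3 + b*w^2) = b*w + b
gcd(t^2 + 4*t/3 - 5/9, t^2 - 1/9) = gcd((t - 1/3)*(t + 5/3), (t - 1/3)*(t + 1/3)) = t - 1/3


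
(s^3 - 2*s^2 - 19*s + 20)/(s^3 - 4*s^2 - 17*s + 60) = (s - 1)/(s - 3)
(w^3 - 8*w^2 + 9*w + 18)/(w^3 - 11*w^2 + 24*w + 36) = (w - 3)/(w - 6)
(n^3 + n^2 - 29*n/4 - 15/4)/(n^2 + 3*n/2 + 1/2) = (2*n^2 + n - 15)/(2*(n + 1))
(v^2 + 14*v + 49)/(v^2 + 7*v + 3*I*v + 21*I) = (v + 7)/(v + 3*I)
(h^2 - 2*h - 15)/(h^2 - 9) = (h - 5)/(h - 3)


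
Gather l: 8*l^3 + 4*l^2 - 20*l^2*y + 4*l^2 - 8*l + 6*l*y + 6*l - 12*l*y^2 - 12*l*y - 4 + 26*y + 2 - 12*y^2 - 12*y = 8*l^3 + l^2*(8 - 20*y) + l*(-12*y^2 - 6*y - 2) - 12*y^2 + 14*y - 2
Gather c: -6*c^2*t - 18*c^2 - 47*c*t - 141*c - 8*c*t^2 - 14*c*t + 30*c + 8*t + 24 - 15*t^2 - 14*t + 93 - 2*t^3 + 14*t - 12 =c^2*(-6*t - 18) + c*(-8*t^2 - 61*t - 111) - 2*t^3 - 15*t^2 + 8*t + 105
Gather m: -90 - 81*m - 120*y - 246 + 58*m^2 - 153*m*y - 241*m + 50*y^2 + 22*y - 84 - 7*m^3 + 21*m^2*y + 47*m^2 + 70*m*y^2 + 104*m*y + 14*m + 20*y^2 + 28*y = -7*m^3 + m^2*(21*y + 105) + m*(70*y^2 - 49*y - 308) + 70*y^2 - 70*y - 420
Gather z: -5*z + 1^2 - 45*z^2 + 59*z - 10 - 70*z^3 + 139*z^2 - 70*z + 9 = -70*z^3 + 94*z^2 - 16*z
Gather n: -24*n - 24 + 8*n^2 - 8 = 8*n^2 - 24*n - 32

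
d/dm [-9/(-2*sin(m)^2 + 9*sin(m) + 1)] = 9*(9 - 4*sin(m))*cos(m)/(9*sin(m) + cos(2*m))^2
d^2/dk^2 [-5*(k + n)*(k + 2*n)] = -10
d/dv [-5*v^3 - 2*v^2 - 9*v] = -15*v^2 - 4*v - 9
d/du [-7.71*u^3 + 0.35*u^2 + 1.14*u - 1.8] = -23.13*u^2 + 0.7*u + 1.14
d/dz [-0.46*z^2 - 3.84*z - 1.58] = -0.92*z - 3.84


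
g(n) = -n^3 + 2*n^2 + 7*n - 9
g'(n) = -3*n^2 + 4*n + 7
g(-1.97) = -7.38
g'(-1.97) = -12.52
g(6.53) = -156.45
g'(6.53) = -94.80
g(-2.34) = -1.62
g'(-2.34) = -18.79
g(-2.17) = -4.55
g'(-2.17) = -15.81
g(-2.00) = -7.00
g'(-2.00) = -13.00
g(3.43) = -1.81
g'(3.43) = -14.57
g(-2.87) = 11.02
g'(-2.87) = -29.19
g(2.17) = 5.39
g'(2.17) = 1.55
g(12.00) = -1365.00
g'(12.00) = -377.00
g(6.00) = -111.00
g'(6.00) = -77.00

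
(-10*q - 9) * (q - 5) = -10*q^2 + 41*q + 45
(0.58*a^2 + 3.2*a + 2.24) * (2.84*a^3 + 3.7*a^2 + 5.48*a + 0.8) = 1.6472*a^5 + 11.234*a^4 + 21.38*a^3 + 26.288*a^2 + 14.8352*a + 1.792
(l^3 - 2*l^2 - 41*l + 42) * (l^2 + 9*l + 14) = l^5 + 7*l^4 - 45*l^3 - 355*l^2 - 196*l + 588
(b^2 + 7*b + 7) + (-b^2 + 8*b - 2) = 15*b + 5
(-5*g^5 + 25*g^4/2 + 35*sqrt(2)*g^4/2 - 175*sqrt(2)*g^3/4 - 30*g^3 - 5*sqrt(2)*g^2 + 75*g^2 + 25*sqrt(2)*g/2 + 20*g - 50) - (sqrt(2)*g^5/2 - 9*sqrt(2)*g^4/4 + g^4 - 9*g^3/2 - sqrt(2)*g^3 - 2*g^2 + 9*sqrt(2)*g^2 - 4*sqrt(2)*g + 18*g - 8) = -5*g^5 - sqrt(2)*g^5/2 + 23*g^4/2 + 79*sqrt(2)*g^4/4 - 171*sqrt(2)*g^3/4 - 51*g^3/2 - 14*sqrt(2)*g^2 + 77*g^2 + 2*g + 33*sqrt(2)*g/2 - 42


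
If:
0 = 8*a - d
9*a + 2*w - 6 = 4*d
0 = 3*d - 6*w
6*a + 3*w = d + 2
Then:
No Solution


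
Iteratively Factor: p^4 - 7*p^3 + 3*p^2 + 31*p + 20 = (p + 1)*(p^3 - 8*p^2 + 11*p + 20) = (p - 5)*(p + 1)*(p^2 - 3*p - 4) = (p - 5)*(p - 4)*(p + 1)*(p + 1)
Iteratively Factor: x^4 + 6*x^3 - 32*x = (x)*(x^3 + 6*x^2 - 32) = x*(x - 2)*(x^2 + 8*x + 16) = x*(x - 2)*(x + 4)*(x + 4)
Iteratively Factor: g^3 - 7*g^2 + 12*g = (g)*(g^2 - 7*g + 12) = g*(g - 4)*(g - 3)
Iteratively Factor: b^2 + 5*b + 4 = (b + 4)*(b + 1)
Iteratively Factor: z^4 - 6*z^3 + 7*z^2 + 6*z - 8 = (z - 2)*(z^3 - 4*z^2 - z + 4) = (z - 2)*(z + 1)*(z^2 - 5*z + 4) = (z - 2)*(z - 1)*(z + 1)*(z - 4)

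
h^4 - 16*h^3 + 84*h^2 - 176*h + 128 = (h - 8)*(h - 4)*(h - 2)^2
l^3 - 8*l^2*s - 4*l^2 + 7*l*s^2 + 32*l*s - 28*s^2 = (l - 4)*(l - 7*s)*(l - s)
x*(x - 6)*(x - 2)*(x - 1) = x^4 - 9*x^3 + 20*x^2 - 12*x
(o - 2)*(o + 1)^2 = o^3 - 3*o - 2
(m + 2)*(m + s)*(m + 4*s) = m^3 + 5*m^2*s + 2*m^2 + 4*m*s^2 + 10*m*s + 8*s^2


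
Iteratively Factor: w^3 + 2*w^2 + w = (w)*(w^2 + 2*w + 1) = w*(w + 1)*(w + 1)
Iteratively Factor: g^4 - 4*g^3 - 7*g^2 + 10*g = (g - 5)*(g^3 + g^2 - 2*g) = g*(g - 5)*(g^2 + g - 2) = g*(g - 5)*(g + 2)*(g - 1)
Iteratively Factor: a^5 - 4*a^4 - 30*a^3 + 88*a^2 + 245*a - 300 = (a - 1)*(a^4 - 3*a^3 - 33*a^2 + 55*a + 300) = (a - 1)*(a + 3)*(a^3 - 6*a^2 - 15*a + 100) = (a - 5)*(a - 1)*(a + 3)*(a^2 - a - 20) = (a - 5)^2*(a - 1)*(a + 3)*(a + 4)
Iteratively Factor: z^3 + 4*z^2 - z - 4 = (z - 1)*(z^2 + 5*z + 4) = (z - 1)*(z + 1)*(z + 4)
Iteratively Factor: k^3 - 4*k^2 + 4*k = (k)*(k^2 - 4*k + 4) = k*(k - 2)*(k - 2)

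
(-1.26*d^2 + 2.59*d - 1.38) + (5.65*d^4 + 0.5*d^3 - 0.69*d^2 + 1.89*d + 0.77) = 5.65*d^4 + 0.5*d^3 - 1.95*d^2 + 4.48*d - 0.61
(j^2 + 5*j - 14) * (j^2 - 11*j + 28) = j^4 - 6*j^3 - 41*j^2 + 294*j - 392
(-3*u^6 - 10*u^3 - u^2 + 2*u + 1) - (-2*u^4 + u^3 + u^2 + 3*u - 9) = -3*u^6 + 2*u^4 - 11*u^3 - 2*u^2 - u + 10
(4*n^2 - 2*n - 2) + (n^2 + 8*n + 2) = 5*n^2 + 6*n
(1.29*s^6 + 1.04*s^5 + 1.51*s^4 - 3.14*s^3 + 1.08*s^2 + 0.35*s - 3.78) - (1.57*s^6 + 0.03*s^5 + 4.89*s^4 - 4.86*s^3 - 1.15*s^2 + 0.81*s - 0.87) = -0.28*s^6 + 1.01*s^5 - 3.38*s^4 + 1.72*s^3 + 2.23*s^2 - 0.46*s - 2.91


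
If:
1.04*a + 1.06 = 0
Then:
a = -1.02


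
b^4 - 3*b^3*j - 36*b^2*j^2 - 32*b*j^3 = b*(b - 8*j)*(b + j)*(b + 4*j)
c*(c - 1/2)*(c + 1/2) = c^3 - c/4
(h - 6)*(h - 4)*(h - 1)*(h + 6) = h^4 - 5*h^3 - 32*h^2 + 180*h - 144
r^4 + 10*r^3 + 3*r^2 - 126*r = r*(r - 3)*(r + 6)*(r + 7)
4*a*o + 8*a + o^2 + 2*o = (4*a + o)*(o + 2)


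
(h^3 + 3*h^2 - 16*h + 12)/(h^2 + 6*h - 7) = (h^2 + 4*h - 12)/(h + 7)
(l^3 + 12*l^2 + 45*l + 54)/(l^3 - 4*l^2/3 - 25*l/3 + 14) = 3*(l^2 + 9*l + 18)/(3*l^2 - 13*l + 14)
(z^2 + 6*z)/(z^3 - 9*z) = (z + 6)/(z^2 - 9)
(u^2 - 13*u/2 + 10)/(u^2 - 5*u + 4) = (u - 5/2)/(u - 1)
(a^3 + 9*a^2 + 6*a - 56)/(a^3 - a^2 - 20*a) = (a^2 + 5*a - 14)/(a*(a - 5))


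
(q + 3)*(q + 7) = q^2 + 10*q + 21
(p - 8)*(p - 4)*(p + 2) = p^3 - 10*p^2 + 8*p + 64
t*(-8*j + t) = -8*j*t + t^2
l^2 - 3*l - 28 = (l - 7)*(l + 4)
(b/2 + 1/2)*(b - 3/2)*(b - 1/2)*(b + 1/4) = b^4/2 - 3*b^3/8 - 3*b^2/4 + 7*b/32 + 3/32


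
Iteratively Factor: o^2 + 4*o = (o + 4)*(o)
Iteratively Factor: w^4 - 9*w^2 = (w)*(w^3 - 9*w) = w*(w + 3)*(w^2 - 3*w) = w^2*(w + 3)*(w - 3)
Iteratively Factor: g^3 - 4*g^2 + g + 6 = (g + 1)*(g^2 - 5*g + 6) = (g - 3)*(g + 1)*(g - 2)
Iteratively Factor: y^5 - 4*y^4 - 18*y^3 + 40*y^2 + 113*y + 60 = (y - 5)*(y^4 + y^3 - 13*y^2 - 25*y - 12) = (y - 5)*(y + 1)*(y^3 - 13*y - 12) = (y - 5)*(y + 1)*(y + 3)*(y^2 - 3*y - 4) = (y - 5)*(y - 4)*(y + 1)*(y + 3)*(y + 1)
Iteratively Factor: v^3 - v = (v)*(v^2 - 1) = v*(v + 1)*(v - 1)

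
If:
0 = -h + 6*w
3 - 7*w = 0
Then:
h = 18/7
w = 3/7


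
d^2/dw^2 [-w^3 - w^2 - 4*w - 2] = -6*w - 2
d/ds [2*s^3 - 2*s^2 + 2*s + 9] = 6*s^2 - 4*s + 2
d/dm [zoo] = 0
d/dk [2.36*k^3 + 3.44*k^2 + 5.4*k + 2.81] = 7.08*k^2 + 6.88*k + 5.4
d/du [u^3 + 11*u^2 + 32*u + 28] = 3*u^2 + 22*u + 32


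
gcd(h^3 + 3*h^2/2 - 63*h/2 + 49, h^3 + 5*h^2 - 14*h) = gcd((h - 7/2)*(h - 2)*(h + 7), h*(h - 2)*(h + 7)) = h^2 + 5*h - 14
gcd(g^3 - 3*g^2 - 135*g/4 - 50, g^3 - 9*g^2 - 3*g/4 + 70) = g^2 - 11*g/2 - 20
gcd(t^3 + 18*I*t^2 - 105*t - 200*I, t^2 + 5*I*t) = t + 5*I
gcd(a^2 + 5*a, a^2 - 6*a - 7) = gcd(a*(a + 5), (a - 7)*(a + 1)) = 1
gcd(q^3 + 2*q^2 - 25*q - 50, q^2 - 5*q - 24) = 1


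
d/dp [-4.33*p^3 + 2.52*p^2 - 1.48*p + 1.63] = -12.99*p^2 + 5.04*p - 1.48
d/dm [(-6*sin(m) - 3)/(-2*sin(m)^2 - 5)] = 6*(-2*sin(m) + cos(2*m) + 4)*cos(m)/(6 - cos(2*m))^2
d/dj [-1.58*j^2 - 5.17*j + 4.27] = -3.16*j - 5.17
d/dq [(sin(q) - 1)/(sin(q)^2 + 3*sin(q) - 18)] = (2*sin(q) + cos(q)^2 - 16)*cos(q)/(sin(q)^2 + 3*sin(q) - 18)^2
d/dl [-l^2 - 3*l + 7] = -2*l - 3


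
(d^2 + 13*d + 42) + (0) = d^2 + 13*d + 42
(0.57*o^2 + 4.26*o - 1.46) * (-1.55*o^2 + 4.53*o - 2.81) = -0.8835*o^4 - 4.0209*o^3 + 19.9591*o^2 - 18.5844*o + 4.1026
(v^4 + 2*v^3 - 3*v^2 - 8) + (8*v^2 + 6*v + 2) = v^4 + 2*v^3 + 5*v^2 + 6*v - 6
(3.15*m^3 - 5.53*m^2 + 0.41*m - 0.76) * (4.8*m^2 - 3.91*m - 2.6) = 15.12*m^5 - 38.8605*m^4 + 15.4003*m^3 + 9.1269*m^2 + 1.9056*m + 1.976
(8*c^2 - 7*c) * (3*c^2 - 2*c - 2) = 24*c^4 - 37*c^3 - 2*c^2 + 14*c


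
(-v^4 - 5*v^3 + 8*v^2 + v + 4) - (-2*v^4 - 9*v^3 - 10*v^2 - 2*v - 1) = v^4 + 4*v^3 + 18*v^2 + 3*v + 5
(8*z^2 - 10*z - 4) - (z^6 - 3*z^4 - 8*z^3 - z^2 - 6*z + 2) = -z^6 + 3*z^4 + 8*z^3 + 9*z^2 - 4*z - 6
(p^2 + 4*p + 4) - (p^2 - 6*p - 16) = 10*p + 20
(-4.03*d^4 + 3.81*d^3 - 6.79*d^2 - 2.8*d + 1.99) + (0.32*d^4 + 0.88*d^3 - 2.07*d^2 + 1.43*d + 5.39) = -3.71*d^4 + 4.69*d^3 - 8.86*d^2 - 1.37*d + 7.38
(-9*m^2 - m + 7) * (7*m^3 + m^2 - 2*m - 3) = -63*m^5 - 16*m^4 + 66*m^3 + 36*m^2 - 11*m - 21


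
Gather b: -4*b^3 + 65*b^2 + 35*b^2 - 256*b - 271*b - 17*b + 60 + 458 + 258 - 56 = -4*b^3 + 100*b^2 - 544*b + 720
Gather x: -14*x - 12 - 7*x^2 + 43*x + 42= -7*x^2 + 29*x + 30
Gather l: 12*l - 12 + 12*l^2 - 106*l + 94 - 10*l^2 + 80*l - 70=2*l^2 - 14*l + 12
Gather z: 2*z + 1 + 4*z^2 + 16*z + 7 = 4*z^2 + 18*z + 8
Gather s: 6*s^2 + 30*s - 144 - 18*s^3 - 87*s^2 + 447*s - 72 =-18*s^3 - 81*s^2 + 477*s - 216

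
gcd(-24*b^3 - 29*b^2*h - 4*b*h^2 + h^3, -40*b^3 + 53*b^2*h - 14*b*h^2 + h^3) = 8*b - h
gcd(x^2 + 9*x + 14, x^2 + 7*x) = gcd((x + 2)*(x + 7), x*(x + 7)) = x + 7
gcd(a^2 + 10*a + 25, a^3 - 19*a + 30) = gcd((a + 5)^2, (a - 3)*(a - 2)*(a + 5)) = a + 5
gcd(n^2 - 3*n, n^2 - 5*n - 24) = 1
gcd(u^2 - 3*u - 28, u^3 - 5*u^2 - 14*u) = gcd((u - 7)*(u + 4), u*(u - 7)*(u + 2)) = u - 7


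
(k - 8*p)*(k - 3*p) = k^2 - 11*k*p + 24*p^2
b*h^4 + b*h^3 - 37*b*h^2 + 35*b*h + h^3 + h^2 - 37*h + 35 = (h - 5)*(h - 1)*(h + 7)*(b*h + 1)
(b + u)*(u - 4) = b*u - 4*b + u^2 - 4*u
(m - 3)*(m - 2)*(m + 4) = m^3 - m^2 - 14*m + 24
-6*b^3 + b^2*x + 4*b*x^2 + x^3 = (-b + x)*(2*b + x)*(3*b + x)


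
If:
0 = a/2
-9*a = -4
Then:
No Solution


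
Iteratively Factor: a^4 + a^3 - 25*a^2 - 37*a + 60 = (a - 1)*(a^3 + 2*a^2 - 23*a - 60) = (a - 1)*(a + 3)*(a^2 - a - 20) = (a - 5)*(a - 1)*(a + 3)*(a + 4)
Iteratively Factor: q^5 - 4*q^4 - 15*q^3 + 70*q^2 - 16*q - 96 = (q - 2)*(q^4 - 2*q^3 - 19*q^2 + 32*q + 48) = (q - 3)*(q - 2)*(q^3 + q^2 - 16*q - 16) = (q - 4)*(q - 3)*(q - 2)*(q^2 + 5*q + 4) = (q - 4)*(q - 3)*(q - 2)*(q + 1)*(q + 4)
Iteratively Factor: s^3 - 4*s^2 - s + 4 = (s - 1)*(s^2 - 3*s - 4) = (s - 4)*(s - 1)*(s + 1)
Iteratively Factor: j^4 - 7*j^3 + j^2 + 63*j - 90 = (j - 5)*(j^3 - 2*j^2 - 9*j + 18) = (j - 5)*(j - 3)*(j^2 + j - 6) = (j - 5)*(j - 3)*(j + 3)*(j - 2)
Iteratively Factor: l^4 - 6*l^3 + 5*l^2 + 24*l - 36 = (l - 3)*(l^3 - 3*l^2 - 4*l + 12) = (l - 3)^2*(l^2 - 4) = (l - 3)^2*(l - 2)*(l + 2)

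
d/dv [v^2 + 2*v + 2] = 2*v + 2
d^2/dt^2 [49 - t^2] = -2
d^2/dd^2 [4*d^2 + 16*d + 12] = 8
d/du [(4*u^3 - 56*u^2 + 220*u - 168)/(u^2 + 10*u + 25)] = 4*(u^3 + 15*u^2 - 195*u + 359)/(u^3 + 15*u^2 + 75*u + 125)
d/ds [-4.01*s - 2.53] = -4.01000000000000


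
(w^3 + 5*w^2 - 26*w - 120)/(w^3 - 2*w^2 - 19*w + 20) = (w + 6)/(w - 1)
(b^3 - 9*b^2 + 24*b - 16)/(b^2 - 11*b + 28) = (b^2 - 5*b + 4)/(b - 7)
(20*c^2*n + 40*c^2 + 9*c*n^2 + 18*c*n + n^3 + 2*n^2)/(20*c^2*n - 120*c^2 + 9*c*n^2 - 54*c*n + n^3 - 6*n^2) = (n + 2)/(n - 6)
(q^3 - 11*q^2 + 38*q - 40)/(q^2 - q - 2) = (q^2 - 9*q + 20)/(q + 1)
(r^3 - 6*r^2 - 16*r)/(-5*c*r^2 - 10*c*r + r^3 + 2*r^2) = (r - 8)/(-5*c + r)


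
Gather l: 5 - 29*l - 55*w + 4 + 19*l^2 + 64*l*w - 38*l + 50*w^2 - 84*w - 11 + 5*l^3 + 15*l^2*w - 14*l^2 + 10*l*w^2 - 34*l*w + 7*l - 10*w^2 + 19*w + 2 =5*l^3 + l^2*(15*w + 5) + l*(10*w^2 + 30*w - 60) + 40*w^2 - 120*w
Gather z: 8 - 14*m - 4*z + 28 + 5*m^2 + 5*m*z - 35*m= 5*m^2 - 49*m + z*(5*m - 4) + 36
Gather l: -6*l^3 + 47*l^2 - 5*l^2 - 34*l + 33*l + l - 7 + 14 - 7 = -6*l^3 + 42*l^2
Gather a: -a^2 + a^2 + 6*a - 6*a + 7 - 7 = 0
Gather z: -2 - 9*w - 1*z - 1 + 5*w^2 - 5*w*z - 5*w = 5*w^2 - 14*w + z*(-5*w - 1) - 3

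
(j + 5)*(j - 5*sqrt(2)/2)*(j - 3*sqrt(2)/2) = j^3 - 4*sqrt(2)*j^2 + 5*j^2 - 20*sqrt(2)*j + 15*j/2 + 75/2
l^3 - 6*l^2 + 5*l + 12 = (l - 4)*(l - 3)*(l + 1)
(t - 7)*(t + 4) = t^2 - 3*t - 28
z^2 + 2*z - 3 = (z - 1)*(z + 3)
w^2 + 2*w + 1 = (w + 1)^2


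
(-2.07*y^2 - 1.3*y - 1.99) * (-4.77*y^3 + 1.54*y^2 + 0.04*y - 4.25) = 9.8739*y^5 + 3.0132*y^4 + 7.4075*y^3 + 5.6809*y^2 + 5.4454*y + 8.4575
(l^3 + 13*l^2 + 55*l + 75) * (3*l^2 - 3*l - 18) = 3*l^5 + 36*l^4 + 108*l^3 - 174*l^2 - 1215*l - 1350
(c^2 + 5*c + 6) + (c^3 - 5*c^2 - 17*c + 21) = c^3 - 4*c^2 - 12*c + 27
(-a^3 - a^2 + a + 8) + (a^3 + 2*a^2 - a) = a^2 + 8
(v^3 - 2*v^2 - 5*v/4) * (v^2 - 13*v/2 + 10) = v^5 - 17*v^4/2 + 87*v^3/4 - 95*v^2/8 - 25*v/2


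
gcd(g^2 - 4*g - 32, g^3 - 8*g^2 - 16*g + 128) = g^2 - 4*g - 32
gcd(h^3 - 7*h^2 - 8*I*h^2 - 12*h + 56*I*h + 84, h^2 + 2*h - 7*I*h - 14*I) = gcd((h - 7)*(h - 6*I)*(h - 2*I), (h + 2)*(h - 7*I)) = 1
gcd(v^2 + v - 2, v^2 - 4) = v + 2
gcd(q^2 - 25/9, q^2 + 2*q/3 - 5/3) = q + 5/3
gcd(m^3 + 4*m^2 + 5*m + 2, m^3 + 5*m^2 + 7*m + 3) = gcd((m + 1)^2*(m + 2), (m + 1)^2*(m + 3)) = m^2 + 2*m + 1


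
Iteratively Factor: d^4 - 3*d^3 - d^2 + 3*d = (d + 1)*(d^3 - 4*d^2 + 3*d) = (d - 1)*(d + 1)*(d^2 - 3*d) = d*(d - 1)*(d + 1)*(d - 3)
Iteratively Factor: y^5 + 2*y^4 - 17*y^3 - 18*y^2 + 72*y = (y)*(y^4 + 2*y^3 - 17*y^2 - 18*y + 72) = y*(y - 2)*(y^3 + 4*y^2 - 9*y - 36) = y*(y - 2)*(y + 3)*(y^2 + y - 12) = y*(y - 3)*(y - 2)*(y + 3)*(y + 4)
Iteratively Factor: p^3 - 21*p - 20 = (p - 5)*(p^2 + 5*p + 4) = (p - 5)*(p + 1)*(p + 4)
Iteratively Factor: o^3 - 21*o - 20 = (o - 5)*(o^2 + 5*o + 4) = (o - 5)*(o + 1)*(o + 4)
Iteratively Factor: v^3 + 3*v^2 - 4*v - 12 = (v - 2)*(v^2 + 5*v + 6) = (v - 2)*(v + 3)*(v + 2)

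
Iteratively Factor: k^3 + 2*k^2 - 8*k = (k)*(k^2 + 2*k - 8) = k*(k + 4)*(k - 2)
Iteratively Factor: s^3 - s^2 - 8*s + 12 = (s - 2)*(s^2 + s - 6) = (s - 2)*(s + 3)*(s - 2)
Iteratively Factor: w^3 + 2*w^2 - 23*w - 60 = (w - 5)*(w^2 + 7*w + 12) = (w - 5)*(w + 3)*(w + 4)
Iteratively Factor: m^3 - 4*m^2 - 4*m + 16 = (m - 4)*(m^2 - 4) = (m - 4)*(m + 2)*(m - 2)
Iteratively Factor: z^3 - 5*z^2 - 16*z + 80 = (z - 4)*(z^2 - z - 20) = (z - 5)*(z - 4)*(z + 4)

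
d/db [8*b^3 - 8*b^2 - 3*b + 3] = 24*b^2 - 16*b - 3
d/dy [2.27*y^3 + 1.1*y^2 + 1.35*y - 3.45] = 6.81*y^2 + 2.2*y + 1.35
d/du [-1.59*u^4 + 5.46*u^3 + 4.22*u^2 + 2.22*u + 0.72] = -6.36*u^3 + 16.38*u^2 + 8.44*u + 2.22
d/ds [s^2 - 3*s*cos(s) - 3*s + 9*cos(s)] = 3*s*sin(s) + 2*s - 9*sin(s) - 3*cos(s) - 3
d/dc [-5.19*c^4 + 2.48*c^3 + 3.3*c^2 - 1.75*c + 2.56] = -20.76*c^3 + 7.44*c^2 + 6.6*c - 1.75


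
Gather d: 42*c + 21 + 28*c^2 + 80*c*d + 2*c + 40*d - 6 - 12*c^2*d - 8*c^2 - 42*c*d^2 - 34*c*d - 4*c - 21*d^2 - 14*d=20*c^2 + 40*c + d^2*(-42*c - 21) + d*(-12*c^2 + 46*c + 26) + 15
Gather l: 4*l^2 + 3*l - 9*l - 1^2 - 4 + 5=4*l^2 - 6*l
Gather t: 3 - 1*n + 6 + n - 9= 0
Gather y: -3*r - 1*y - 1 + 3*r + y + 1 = 0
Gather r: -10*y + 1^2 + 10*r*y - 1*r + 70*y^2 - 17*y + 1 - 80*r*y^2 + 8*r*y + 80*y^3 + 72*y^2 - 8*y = r*(-80*y^2 + 18*y - 1) + 80*y^3 + 142*y^2 - 35*y + 2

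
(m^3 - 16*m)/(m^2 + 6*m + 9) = m*(m^2 - 16)/(m^2 + 6*m + 9)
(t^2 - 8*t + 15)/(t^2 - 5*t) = (t - 3)/t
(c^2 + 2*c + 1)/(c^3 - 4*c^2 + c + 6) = (c + 1)/(c^2 - 5*c + 6)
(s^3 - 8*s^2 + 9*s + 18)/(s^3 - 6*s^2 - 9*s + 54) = (s + 1)/(s + 3)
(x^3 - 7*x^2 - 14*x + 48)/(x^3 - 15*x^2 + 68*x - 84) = (x^2 - 5*x - 24)/(x^2 - 13*x + 42)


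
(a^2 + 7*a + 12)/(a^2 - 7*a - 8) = (a^2 + 7*a + 12)/(a^2 - 7*a - 8)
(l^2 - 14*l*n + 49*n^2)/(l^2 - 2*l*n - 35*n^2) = (l - 7*n)/(l + 5*n)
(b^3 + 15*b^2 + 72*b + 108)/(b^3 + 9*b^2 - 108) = (b + 3)/(b - 3)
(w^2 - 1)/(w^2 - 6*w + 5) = (w + 1)/(w - 5)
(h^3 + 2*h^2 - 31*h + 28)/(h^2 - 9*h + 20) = (h^2 + 6*h - 7)/(h - 5)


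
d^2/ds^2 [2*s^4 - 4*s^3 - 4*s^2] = 24*s^2 - 24*s - 8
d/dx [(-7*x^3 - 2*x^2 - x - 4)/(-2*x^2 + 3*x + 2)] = 2*(7*x^4 - 21*x^3 - 25*x^2 - 12*x + 5)/(4*x^4 - 12*x^3 + x^2 + 12*x + 4)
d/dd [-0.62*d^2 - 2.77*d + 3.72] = -1.24*d - 2.77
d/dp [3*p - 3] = 3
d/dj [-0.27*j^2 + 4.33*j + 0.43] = 4.33 - 0.54*j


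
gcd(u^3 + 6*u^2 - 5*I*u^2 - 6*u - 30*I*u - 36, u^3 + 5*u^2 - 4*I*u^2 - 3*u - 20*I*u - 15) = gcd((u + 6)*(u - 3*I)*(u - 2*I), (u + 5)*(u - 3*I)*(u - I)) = u - 3*I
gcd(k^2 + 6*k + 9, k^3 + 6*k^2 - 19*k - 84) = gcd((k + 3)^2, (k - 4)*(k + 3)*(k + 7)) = k + 3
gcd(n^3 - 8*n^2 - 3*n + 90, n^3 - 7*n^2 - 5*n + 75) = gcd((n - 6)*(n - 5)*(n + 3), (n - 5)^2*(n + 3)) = n^2 - 2*n - 15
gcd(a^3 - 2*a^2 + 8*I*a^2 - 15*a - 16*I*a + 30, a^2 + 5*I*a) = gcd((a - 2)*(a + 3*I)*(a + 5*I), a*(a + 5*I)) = a + 5*I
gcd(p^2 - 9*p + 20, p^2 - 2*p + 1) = 1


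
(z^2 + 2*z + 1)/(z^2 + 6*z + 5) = (z + 1)/(z + 5)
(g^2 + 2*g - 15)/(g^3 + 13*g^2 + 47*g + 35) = (g - 3)/(g^2 + 8*g + 7)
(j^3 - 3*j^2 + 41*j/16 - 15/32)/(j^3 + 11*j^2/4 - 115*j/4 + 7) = (8*j^2 - 22*j + 15)/(8*(j^2 + 3*j - 28))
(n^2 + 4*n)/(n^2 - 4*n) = (n + 4)/(n - 4)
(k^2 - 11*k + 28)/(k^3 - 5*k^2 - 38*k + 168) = 1/(k + 6)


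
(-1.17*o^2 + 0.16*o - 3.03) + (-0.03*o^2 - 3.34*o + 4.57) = -1.2*o^2 - 3.18*o + 1.54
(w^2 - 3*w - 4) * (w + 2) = w^3 - w^2 - 10*w - 8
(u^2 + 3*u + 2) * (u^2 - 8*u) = u^4 - 5*u^3 - 22*u^2 - 16*u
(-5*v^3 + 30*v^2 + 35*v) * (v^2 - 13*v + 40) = -5*v^5 + 95*v^4 - 555*v^3 + 745*v^2 + 1400*v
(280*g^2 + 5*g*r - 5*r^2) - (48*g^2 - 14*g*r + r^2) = 232*g^2 + 19*g*r - 6*r^2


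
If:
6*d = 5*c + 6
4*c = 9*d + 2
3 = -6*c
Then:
No Solution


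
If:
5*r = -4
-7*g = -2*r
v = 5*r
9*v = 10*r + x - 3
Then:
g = -8/35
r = -4/5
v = -4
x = -25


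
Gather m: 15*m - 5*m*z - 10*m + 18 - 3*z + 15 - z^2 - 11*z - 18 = m*(5 - 5*z) - z^2 - 14*z + 15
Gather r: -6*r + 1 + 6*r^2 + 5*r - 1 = 6*r^2 - r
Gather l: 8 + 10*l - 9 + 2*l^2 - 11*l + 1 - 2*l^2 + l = 0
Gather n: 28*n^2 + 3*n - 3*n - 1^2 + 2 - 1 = 28*n^2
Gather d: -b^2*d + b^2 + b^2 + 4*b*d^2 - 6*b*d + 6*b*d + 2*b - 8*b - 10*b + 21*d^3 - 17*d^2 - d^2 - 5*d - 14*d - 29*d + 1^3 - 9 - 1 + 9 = 2*b^2 - 16*b + 21*d^3 + d^2*(4*b - 18) + d*(-b^2 - 48)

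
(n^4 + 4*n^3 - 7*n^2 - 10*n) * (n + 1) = n^5 + 5*n^4 - 3*n^3 - 17*n^2 - 10*n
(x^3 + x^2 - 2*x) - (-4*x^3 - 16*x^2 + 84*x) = 5*x^3 + 17*x^2 - 86*x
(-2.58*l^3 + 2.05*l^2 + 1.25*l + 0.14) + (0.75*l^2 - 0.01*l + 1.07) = -2.58*l^3 + 2.8*l^2 + 1.24*l + 1.21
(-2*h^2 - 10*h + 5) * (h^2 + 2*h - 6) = -2*h^4 - 14*h^3 - 3*h^2 + 70*h - 30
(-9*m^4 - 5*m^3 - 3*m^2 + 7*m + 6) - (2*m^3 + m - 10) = -9*m^4 - 7*m^3 - 3*m^2 + 6*m + 16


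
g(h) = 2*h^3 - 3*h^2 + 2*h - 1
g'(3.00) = 38.00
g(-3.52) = -132.44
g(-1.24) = -11.91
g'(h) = 6*h^2 - 6*h + 2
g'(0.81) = 1.08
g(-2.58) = -60.48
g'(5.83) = 170.95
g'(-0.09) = 2.59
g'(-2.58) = 57.42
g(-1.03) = -8.43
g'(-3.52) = 97.46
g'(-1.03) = 14.55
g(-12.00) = -3913.00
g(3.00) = 32.00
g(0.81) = -0.29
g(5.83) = 305.00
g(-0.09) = -1.21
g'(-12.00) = 938.00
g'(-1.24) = 18.67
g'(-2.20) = 44.24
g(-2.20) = -41.22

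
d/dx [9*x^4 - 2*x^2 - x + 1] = 36*x^3 - 4*x - 1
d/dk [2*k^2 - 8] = 4*k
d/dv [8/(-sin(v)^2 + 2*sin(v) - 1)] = 16*cos(v)/(sin(v) - 1)^3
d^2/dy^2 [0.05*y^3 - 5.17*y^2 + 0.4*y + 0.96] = 0.3*y - 10.34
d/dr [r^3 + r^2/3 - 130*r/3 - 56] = 3*r^2 + 2*r/3 - 130/3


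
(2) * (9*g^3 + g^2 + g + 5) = 18*g^3 + 2*g^2 + 2*g + 10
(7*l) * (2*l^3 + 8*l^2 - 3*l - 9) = 14*l^4 + 56*l^3 - 21*l^2 - 63*l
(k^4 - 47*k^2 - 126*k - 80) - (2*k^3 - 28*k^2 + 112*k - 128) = k^4 - 2*k^3 - 19*k^2 - 238*k + 48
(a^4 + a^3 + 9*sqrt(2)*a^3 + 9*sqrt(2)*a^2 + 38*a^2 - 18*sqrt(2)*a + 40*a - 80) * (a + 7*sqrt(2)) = a^5 + a^4 + 16*sqrt(2)*a^4 + 16*sqrt(2)*a^3 + 164*a^3 + 166*a^2 + 248*sqrt(2)*a^2 - 332*a + 280*sqrt(2)*a - 560*sqrt(2)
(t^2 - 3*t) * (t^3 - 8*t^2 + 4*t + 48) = t^5 - 11*t^4 + 28*t^3 + 36*t^2 - 144*t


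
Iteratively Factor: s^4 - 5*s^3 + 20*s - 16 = (s - 2)*(s^3 - 3*s^2 - 6*s + 8) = (s - 4)*(s - 2)*(s^2 + s - 2) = (s - 4)*(s - 2)*(s + 2)*(s - 1)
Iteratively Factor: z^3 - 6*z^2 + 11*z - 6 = (z - 3)*(z^2 - 3*z + 2) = (z - 3)*(z - 1)*(z - 2)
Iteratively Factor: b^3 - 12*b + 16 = (b - 2)*(b^2 + 2*b - 8) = (b - 2)^2*(b + 4)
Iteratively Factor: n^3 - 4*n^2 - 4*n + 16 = (n - 2)*(n^2 - 2*n - 8) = (n - 2)*(n + 2)*(n - 4)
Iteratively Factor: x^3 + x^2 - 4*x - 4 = (x + 2)*(x^2 - x - 2) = (x + 1)*(x + 2)*(x - 2)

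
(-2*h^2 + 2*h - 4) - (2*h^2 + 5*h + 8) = -4*h^2 - 3*h - 12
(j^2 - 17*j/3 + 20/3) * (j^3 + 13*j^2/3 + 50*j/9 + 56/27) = j^5 - 4*j^4/3 - 37*j^3/3 - 14*j^2/27 + 2048*j/81 + 1120/81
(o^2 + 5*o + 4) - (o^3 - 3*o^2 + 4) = -o^3 + 4*o^2 + 5*o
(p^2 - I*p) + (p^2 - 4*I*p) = 2*p^2 - 5*I*p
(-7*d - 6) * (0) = 0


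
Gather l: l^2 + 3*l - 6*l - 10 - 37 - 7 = l^2 - 3*l - 54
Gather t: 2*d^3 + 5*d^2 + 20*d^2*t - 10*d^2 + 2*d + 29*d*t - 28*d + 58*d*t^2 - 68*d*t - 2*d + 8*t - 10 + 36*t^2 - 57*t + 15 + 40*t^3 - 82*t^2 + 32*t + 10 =2*d^3 - 5*d^2 - 28*d + 40*t^3 + t^2*(58*d - 46) + t*(20*d^2 - 39*d - 17) + 15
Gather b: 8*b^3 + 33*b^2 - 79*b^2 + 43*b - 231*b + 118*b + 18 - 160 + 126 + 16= 8*b^3 - 46*b^2 - 70*b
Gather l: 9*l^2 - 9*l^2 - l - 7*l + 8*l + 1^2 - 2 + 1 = 0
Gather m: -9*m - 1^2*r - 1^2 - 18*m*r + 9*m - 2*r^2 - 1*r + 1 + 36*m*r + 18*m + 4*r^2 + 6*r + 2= m*(18*r + 18) + 2*r^2 + 4*r + 2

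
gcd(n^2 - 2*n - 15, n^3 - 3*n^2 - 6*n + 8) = 1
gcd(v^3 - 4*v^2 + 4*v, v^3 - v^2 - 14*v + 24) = v - 2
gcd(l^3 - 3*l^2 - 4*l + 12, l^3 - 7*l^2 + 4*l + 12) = l - 2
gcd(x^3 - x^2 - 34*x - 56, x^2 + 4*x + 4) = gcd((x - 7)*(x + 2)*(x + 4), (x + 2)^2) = x + 2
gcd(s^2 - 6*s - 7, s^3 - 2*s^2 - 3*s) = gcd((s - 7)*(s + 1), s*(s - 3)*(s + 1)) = s + 1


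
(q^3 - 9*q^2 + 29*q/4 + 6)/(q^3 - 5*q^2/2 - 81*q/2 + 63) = (q^2 - 15*q/2 - 4)/(q^2 - q - 42)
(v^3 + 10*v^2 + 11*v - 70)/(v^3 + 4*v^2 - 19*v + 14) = (v + 5)/(v - 1)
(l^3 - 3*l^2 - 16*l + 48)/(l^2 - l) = (l^3 - 3*l^2 - 16*l + 48)/(l*(l - 1))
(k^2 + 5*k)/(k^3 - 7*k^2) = (k + 5)/(k*(k - 7))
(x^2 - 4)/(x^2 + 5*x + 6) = (x - 2)/(x + 3)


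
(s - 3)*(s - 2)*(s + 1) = s^3 - 4*s^2 + s + 6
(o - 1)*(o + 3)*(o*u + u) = o^3*u + 3*o^2*u - o*u - 3*u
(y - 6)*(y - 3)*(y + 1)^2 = y^4 - 7*y^3 + y^2 + 27*y + 18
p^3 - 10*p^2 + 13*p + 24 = (p - 8)*(p - 3)*(p + 1)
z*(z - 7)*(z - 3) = z^3 - 10*z^2 + 21*z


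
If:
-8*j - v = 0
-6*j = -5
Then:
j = 5/6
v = -20/3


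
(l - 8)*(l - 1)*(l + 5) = l^3 - 4*l^2 - 37*l + 40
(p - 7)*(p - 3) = p^2 - 10*p + 21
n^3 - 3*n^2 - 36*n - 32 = (n - 8)*(n + 1)*(n + 4)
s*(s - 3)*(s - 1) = s^3 - 4*s^2 + 3*s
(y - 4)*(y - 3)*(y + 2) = y^3 - 5*y^2 - 2*y + 24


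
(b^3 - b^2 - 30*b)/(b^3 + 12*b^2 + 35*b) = (b - 6)/(b + 7)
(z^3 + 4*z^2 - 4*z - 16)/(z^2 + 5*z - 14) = (z^2 + 6*z + 8)/(z + 7)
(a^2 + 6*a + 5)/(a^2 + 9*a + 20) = (a + 1)/(a + 4)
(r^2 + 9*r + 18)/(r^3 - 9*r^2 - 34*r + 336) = (r + 3)/(r^2 - 15*r + 56)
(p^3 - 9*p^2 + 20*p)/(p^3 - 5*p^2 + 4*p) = (p - 5)/(p - 1)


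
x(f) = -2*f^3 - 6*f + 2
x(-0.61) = 6.11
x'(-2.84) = -54.39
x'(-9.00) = -492.00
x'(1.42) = -18.10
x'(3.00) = -60.00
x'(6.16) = -233.67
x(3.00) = -70.00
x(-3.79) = 133.62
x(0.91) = -4.97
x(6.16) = -502.45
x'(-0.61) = -8.23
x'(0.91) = -10.97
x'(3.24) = -68.99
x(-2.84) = 64.85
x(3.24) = -85.46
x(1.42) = -12.25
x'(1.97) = -29.29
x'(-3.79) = -92.18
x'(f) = -6*f^2 - 6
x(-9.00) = 1514.00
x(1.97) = -25.11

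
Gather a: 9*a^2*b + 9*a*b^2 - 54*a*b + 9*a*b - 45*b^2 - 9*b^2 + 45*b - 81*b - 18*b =9*a^2*b + a*(9*b^2 - 45*b) - 54*b^2 - 54*b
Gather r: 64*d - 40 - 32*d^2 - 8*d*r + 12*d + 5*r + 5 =-32*d^2 + 76*d + r*(5 - 8*d) - 35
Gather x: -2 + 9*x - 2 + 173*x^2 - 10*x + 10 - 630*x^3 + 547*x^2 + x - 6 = -630*x^3 + 720*x^2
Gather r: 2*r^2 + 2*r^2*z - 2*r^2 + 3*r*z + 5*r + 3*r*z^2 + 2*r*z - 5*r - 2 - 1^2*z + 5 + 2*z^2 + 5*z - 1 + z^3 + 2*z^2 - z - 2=2*r^2*z + r*(3*z^2 + 5*z) + z^3 + 4*z^2 + 3*z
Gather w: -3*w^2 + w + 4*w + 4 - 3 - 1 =-3*w^2 + 5*w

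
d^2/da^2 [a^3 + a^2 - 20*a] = 6*a + 2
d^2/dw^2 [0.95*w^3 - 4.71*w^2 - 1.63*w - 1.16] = 5.7*w - 9.42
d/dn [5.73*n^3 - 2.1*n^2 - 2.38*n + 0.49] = 17.19*n^2 - 4.2*n - 2.38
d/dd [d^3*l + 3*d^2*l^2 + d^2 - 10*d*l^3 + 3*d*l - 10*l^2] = 3*d^2*l + 6*d*l^2 + 2*d - 10*l^3 + 3*l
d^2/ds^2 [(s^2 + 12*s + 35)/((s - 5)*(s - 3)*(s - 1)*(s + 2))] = 2*(3*s^8 + 51*s^7 - 278*s^6 - 1917*s^5 + 10500*s^4 - 2751*s^3 - 28530*s^2 - 375*s + 50945)/(s^12 - 21*s^11 + 162*s^10 - 460*s^9 - 582*s^8 + 6222*s^7 - 8812*s^6 - 17136*s^5 + 53925*s^4 - 17009*s^3 - 72990*s^2 + 83700*s - 27000)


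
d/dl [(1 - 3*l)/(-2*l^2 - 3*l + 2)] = (-6*l^2 + 4*l - 3)/(4*l^4 + 12*l^3 + l^2 - 12*l + 4)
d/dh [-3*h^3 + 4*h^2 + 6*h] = -9*h^2 + 8*h + 6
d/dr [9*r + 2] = 9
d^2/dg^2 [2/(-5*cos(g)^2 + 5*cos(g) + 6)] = 10*(-20*sin(g)^4 + 39*sin(g)^2 - 51*cos(g)/4 + 15*cos(3*g)/4 + 3)/(5*sin(g)^2 + 5*cos(g) + 1)^3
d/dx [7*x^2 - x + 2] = 14*x - 1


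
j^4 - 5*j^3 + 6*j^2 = j^2*(j - 3)*(j - 2)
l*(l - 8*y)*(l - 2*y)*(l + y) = l^4 - 9*l^3*y + 6*l^2*y^2 + 16*l*y^3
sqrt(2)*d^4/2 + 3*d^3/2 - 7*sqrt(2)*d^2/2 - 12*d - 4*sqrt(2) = (d - 2*sqrt(2))*(d + sqrt(2))*(d + 2*sqrt(2))*(sqrt(2)*d/2 + 1/2)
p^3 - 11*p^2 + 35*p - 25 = (p - 5)^2*(p - 1)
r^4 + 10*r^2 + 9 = (r - 3*I)*(r - I)*(r + I)*(r + 3*I)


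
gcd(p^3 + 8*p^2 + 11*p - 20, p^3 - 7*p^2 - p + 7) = p - 1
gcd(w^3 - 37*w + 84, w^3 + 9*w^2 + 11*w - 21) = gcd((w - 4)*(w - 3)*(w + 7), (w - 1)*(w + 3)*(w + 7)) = w + 7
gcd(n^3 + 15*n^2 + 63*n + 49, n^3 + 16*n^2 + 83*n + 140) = n + 7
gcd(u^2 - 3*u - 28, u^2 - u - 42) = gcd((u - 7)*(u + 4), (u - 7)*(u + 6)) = u - 7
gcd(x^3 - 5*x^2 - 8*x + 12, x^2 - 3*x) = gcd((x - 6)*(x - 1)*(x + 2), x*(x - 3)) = 1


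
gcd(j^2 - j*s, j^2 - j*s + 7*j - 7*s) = -j + s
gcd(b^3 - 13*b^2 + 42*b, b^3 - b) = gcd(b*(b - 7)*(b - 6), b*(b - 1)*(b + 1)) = b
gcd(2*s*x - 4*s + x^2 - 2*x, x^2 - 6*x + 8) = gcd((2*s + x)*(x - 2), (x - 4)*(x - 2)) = x - 2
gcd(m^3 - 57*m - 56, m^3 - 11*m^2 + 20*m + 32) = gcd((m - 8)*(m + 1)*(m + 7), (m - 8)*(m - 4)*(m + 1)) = m^2 - 7*m - 8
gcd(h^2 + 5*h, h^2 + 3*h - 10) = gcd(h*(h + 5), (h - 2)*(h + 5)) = h + 5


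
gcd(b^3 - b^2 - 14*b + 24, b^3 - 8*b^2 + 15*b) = b - 3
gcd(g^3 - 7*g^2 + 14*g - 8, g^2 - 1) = g - 1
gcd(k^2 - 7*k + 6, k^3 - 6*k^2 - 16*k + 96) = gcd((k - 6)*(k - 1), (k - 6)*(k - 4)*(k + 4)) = k - 6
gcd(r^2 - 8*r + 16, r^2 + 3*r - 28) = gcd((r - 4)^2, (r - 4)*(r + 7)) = r - 4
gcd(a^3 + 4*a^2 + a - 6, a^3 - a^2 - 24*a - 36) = a^2 + 5*a + 6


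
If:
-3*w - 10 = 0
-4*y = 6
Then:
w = -10/3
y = -3/2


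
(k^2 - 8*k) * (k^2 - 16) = k^4 - 8*k^3 - 16*k^2 + 128*k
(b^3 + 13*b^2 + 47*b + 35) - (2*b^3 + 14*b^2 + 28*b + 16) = -b^3 - b^2 + 19*b + 19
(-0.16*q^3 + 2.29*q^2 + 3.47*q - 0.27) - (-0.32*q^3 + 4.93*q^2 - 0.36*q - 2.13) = 0.16*q^3 - 2.64*q^2 + 3.83*q + 1.86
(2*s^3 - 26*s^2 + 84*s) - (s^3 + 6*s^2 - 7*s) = s^3 - 32*s^2 + 91*s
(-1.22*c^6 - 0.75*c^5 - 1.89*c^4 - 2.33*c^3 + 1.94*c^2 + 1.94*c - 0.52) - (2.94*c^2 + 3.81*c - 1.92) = -1.22*c^6 - 0.75*c^5 - 1.89*c^4 - 2.33*c^3 - 1.0*c^2 - 1.87*c + 1.4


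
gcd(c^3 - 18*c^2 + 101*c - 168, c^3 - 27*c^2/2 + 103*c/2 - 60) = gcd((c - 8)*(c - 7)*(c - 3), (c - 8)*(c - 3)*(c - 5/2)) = c^2 - 11*c + 24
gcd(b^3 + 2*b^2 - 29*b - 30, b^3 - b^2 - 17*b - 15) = b^2 - 4*b - 5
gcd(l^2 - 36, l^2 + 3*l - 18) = l + 6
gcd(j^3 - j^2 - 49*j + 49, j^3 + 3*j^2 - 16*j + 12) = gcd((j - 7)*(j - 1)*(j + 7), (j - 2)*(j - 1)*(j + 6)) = j - 1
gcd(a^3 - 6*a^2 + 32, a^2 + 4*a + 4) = a + 2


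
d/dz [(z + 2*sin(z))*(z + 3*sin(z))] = 5*z*cos(z) + 2*z + 5*sin(z) + 6*sin(2*z)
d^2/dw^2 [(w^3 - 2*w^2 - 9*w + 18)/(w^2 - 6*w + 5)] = 4*(5*w^3 - 3*w^2 - 57*w + 119)/(w^6 - 18*w^5 + 123*w^4 - 396*w^3 + 615*w^2 - 450*w + 125)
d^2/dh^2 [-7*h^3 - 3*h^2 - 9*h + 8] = -42*h - 6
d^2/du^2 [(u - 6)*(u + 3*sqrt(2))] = 2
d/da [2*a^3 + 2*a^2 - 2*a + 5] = 6*a^2 + 4*a - 2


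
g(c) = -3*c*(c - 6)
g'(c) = 18 - 6*c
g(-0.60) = -11.88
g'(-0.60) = 21.60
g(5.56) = 7.34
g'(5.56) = -15.36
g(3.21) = 26.87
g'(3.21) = -1.26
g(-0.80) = -16.32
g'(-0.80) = 22.80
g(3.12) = 26.96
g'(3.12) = -0.72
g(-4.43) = -138.61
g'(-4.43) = 44.58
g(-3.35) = -93.97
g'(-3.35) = 38.10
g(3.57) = 26.03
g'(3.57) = -3.42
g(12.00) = -216.00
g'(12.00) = -54.00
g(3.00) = 27.00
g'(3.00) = 0.00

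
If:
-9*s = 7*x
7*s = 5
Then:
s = 5/7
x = -45/49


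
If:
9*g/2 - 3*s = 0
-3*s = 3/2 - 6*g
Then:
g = 1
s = 3/2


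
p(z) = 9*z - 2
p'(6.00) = 9.00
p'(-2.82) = 9.00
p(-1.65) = -16.85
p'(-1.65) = 9.00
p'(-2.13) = 9.00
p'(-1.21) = 9.00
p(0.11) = -1.01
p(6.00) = 52.00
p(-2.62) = -25.58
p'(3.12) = 9.00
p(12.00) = 106.00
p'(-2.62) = 9.00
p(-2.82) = -27.38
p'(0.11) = 9.00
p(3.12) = 26.08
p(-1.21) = -12.89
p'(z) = 9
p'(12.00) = 9.00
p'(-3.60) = 9.00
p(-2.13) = -21.17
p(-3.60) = -34.40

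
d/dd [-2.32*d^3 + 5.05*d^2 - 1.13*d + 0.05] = -6.96*d^2 + 10.1*d - 1.13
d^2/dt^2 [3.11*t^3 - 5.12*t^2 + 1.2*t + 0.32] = 18.66*t - 10.24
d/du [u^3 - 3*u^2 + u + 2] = 3*u^2 - 6*u + 1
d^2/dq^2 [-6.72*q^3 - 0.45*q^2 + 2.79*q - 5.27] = -40.32*q - 0.9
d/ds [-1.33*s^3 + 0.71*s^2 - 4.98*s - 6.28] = -3.99*s^2 + 1.42*s - 4.98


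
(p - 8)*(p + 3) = p^2 - 5*p - 24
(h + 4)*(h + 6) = h^2 + 10*h + 24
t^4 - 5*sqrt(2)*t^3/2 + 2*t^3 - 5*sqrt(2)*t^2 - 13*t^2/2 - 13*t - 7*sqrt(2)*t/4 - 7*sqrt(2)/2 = (t + 2)*(t - 7*sqrt(2)/2)*(t + sqrt(2)/2)^2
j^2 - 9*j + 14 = (j - 7)*(j - 2)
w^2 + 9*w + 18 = (w + 3)*(w + 6)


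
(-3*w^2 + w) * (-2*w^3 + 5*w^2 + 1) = 6*w^5 - 17*w^4 + 5*w^3 - 3*w^2 + w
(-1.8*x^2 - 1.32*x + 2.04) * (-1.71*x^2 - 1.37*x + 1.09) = 3.078*x^4 + 4.7232*x^3 - 3.642*x^2 - 4.2336*x + 2.2236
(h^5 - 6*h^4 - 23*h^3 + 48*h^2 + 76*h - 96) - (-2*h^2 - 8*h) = h^5 - 6*h^4 - 23*h^3 + 50*h^2 + 84*h - 96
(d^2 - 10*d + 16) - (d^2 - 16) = 32 - 10*d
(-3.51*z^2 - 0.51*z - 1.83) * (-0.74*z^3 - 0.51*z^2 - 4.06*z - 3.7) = 2.5974*z^5 + 2.1675*z^4 + 15.8649*z^3 + 15.9909*z^2 + 9.3168*z + 6.771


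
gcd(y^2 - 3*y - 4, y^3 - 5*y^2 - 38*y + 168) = y - 4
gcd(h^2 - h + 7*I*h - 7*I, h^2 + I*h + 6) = 1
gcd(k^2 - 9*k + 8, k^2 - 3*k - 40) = k - 8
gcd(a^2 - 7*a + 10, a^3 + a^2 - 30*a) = a - 5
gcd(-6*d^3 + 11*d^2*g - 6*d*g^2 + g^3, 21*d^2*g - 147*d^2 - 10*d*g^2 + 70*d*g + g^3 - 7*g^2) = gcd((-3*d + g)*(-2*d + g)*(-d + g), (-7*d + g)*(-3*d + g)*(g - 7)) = 3*d - g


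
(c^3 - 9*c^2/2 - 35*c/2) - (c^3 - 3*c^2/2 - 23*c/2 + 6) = -3*c^2 - 6*c - 6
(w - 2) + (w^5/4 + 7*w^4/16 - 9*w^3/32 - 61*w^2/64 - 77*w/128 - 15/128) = w^5/4 + 7*w^4/16 - 9*w^3/32 - 61*w^2/64 + 51*w/128 - 271/128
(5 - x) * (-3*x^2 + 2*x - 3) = 3*x^3 - 17*x^2 + 13*x - 15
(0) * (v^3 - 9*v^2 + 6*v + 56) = 0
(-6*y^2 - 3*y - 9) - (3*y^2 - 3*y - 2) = -9*y^2 - 7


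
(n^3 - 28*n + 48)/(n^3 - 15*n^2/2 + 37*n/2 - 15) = 2*(n^2 + 2*n - 24)/(2*n^2 - 11*n + 15)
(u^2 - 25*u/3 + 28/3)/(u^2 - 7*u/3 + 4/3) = (u - 7)/(u - 1)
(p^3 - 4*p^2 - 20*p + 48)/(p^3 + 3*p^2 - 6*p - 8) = (p - 6)/(p + 1)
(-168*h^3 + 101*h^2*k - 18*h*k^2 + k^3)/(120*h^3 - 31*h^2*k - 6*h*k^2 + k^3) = (-7*h + k)/(5*h + k)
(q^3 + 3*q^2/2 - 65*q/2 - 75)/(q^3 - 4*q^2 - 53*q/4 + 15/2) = 2*(q + 5)/(2*q - 1)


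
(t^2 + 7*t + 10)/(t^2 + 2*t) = (t + 5)/t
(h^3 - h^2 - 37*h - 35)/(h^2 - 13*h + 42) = (h^2 + 6*h + 5)/(h - 6)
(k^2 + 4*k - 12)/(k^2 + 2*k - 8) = (k + 6)/(k + 4)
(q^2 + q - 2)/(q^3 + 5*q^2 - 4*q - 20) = (q - 1)/(q^2 + 3*q - 10)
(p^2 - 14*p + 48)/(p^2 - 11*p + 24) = (p - 6)/(p - 3)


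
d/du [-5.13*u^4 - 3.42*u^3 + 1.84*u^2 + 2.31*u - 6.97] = -20.52*u^3 - 10.26*u^2 + 3.68*u + 2.31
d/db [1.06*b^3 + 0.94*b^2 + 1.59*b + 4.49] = 3.18*b^2 + 1.88*b + 1.59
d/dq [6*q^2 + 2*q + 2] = 12*q + 2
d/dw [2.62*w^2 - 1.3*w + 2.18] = 5.24*w - 1.3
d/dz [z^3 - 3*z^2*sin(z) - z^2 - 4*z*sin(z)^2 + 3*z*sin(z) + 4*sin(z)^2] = -3*z^2*cos(z) + 3*z^2 - 6*z*sin(z) - 4*z*sin(2*z) + 3*z*cos(z) - 2*z - 4*sin(z)^2 + 3*sin(z) + 4*sin(2*z)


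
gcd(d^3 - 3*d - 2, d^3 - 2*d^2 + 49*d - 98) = d - 2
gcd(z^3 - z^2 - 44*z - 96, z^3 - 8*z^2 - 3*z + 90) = z + 3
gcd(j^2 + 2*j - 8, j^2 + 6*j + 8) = j + 4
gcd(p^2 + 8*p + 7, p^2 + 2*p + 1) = p + 1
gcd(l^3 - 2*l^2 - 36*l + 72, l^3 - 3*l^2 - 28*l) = 1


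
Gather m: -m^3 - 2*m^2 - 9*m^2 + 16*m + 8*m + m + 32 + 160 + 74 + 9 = -m^3 - 11*m^2 + 25*m + 275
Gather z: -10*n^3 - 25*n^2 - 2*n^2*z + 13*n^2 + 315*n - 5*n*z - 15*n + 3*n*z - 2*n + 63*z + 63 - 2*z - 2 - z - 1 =-10*n^3 - 12*n^2 + 298*n + z*(-2*n^2 - 2*n + 60) + 60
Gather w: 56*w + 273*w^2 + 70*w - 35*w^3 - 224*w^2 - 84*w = -35*w^3 + 49*w^2 + 42*w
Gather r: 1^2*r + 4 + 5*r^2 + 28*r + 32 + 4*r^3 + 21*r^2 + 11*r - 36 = 4*r^3 + 26*r^2 + 40*r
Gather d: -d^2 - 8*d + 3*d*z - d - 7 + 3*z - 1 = -d^2 + d*(3*z - 9) + 3*z - 8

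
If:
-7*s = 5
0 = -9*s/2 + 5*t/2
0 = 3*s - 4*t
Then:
No Solution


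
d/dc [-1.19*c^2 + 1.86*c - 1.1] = 1.86 - 2.38*c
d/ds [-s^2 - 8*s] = -2*s - 8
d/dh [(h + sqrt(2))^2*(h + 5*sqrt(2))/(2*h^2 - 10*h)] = (h + sqrt(2))*(h*(h - 5)*(3*h + 11*sqrt(2)) - (h + sqrt(2))*(h + 5*sqrt(2))*(2*h - 5))/(2*h^2*(h - 5)^2)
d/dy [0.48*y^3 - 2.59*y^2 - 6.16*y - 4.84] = 1.44*y^2 - 5.18*y - 6.16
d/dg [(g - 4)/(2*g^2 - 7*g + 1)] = (2*g^2 - 7*g - (g - 4)*(4*g - 7) + 1)/(2*g^2 - 7*g + 1)^2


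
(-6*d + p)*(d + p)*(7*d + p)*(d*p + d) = -42*d^4*p - 42*d^4 - 41*d^3*p^2 - 41*d^3*p + 2*d^2*p^3 + 2*d^2*p^2 + d*p^4 + d*p^3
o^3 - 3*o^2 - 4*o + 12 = (o - 3)*(o - 2)*(o + 2)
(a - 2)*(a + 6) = a^2 + 4*a - 12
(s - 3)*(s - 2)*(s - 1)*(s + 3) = s^4 - 3*s^3 - 7*s^2 + 27*s - 18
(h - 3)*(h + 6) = h^2 + 3*h - 18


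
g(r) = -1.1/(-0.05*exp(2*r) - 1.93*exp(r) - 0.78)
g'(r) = -1.1*(0.1*exp(2*r) + 1.93*exp(r))/(-0.05*exp(2*r) - 1.93*exp(r) - 0.78)^2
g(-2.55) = 1.18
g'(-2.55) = -0.19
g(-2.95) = 1.25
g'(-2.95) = -0.14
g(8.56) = 0.00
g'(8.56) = -0.00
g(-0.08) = 0.42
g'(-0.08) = -0.30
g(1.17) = 0.15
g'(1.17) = -0.14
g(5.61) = 0.00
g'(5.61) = -0.00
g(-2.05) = 1.07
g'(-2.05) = -0.26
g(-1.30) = 0.84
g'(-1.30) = -0.34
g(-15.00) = 1.41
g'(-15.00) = 0.00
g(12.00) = 0.00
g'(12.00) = 0.00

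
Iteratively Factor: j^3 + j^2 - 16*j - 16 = (j + 4)*(j^2 - 3*j - 4) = (j - 4)*(j + 4)*(j + 1)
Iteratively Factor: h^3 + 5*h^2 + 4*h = (h)*(h^2 + 5*h + 4) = h*(h + 4)*(h + 1)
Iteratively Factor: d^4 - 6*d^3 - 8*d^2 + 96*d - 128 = (d - 2)*(d^3 - 4*d^2 - 16*d + 64) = (d - 2)*(d + 4)*(d^2 - 8*d + 16) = (d - 4)*(d - 2)*(d + 4)*(d - 4)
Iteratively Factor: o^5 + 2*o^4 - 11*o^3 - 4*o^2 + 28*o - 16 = (o - 1)*(o^4 + 3*o^3 - 8*o^2 - 12*o + 16) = (o - 1)*(o + 2)*(o^3 + o^2 - 10*o + 8) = (o - 1)*(o + 2)*(o + 4)*(o^2 - 3*o + 2) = (o - 2)*(o - 1)*(o + 2)*(o + 4)*(o - 1)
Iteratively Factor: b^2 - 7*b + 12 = (b - 3)*(b - 4)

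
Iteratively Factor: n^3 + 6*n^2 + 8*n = (n)*(n^2 + 6*n + 8) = n*(n + 4)*(n + 2)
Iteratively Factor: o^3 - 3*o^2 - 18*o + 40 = (o - 5)*(o^2 + 2*o - 8) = (o - 5)*(o - 2)*(o + 4)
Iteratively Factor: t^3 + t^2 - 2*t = (t)*(t^2 + t - 2) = t*(t - 1)*(t + 2)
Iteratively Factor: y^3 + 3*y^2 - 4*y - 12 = (y - 2)*(y^2 + 5*y + 6) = (y - 2)*(y + 3)*(y + 2)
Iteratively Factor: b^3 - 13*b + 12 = (b + 4)*(b^2 - 4*b + 3) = (b - 1)*(b + 4)*(b - 3)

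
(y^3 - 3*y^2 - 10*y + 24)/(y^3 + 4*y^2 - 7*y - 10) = (y^2 - y - 12)/(y^2 + 6*y + 5)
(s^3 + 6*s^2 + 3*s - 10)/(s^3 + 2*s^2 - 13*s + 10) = (s + 2)/(s - 2)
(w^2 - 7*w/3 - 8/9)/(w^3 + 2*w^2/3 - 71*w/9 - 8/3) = 1/(w + 3)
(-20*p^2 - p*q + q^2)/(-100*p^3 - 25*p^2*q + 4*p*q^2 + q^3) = 1/(5*p + q)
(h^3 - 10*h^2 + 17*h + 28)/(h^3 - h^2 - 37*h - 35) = (h - 4)/(h + 5)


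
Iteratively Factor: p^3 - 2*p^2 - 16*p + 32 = (p - 2)*(p^2 - 16) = (p - 4)*(p - 2)*(p + 4)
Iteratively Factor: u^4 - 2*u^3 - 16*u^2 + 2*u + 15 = (u - 1)*(u^3 - u^2 - 17*u - 15) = (u - 1)*(u + 3)*(u^2 - 4*u - 5) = (u - 5)*(u - 1)*(u + 3)*(u + 1)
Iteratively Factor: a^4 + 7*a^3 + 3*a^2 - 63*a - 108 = (a + 4)*(a^3 + 3*a^2 - 9*a - 27) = (a + 3)*(a + 4)*(a^2 - 9) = (a + 3)^2*(a + 4)*(a - 3)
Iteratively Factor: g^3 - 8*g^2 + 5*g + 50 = (g + 2)*(g^2 - 10*g + 25) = (g - 5)*(g + 2)*(g - 5)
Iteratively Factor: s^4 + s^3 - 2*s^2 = (s)*(s^3 + s^2 - 2*s) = s*(s + 2)*(s^2 - s) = s*(s - 1)*(s + 2)*(s)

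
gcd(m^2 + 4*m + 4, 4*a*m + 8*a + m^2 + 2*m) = m + 2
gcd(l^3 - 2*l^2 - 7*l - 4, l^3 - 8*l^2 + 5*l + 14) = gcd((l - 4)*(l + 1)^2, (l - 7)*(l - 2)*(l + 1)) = l + 1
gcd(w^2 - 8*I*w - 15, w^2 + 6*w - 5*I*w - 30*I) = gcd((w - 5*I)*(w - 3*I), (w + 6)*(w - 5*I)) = w - 5*I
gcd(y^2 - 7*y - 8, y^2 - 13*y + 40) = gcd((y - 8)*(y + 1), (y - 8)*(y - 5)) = y - 8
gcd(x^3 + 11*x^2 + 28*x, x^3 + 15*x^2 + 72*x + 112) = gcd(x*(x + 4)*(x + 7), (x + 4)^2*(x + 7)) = x^2 + 11*x + 28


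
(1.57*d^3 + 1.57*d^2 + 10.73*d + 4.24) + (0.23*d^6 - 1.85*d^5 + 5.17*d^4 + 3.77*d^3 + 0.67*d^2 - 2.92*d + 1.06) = 0.23*d^6 - 1.85*d^5 + 5.17*d^4 + 5.34*d^3 + 2.24*d^2 + 7.81*d + 5.3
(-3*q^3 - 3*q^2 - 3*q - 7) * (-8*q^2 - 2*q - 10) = 24*q^5 + 30*q^4 + 60*q^3 + 92*q^2 + 44*q + 70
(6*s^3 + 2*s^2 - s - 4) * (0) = 0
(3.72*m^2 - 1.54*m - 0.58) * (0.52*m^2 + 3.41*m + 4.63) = 1.9344*m^4 + 11.8844*m^3 + 11.6706*m^2 - 9.108*m - 2.6854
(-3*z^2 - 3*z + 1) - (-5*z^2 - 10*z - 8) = 2*z^2 + 7*z + 9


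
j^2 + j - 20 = (j - 4)*(j + 5)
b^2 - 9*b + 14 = (b - 7)*(b - 2)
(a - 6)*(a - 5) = a^2 - 11*a + 30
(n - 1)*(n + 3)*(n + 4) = n^3 + 6*n^2 + 5*n - 12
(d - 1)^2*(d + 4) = d^3 + 2*d^2 - 7*d + 4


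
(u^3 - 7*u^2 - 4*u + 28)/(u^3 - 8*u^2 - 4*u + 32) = (u - 7)/(u - 8)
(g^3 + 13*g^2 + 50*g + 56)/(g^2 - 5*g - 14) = (g^2 + 11*g + 28)/(g - 7)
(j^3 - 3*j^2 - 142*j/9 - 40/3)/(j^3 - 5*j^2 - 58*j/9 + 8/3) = (3*j + 5)/(3*j - 1)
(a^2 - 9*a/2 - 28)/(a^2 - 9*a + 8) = (a + 7/2)/(a - 1)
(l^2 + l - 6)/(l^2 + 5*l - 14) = (l + 3)/(l + 7)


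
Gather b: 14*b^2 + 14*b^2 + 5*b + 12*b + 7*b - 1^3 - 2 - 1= 28*b^2 + 24*b - 4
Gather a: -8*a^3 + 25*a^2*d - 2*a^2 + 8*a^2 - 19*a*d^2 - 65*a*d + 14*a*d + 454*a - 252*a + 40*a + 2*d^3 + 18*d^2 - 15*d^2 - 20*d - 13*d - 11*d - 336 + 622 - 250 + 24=-8*a^3 + a^2*(25*d + 6) + a*(-19*d^2 - 51*d + 242) + 2*d^3 + 3*d^2 - 44*d + 60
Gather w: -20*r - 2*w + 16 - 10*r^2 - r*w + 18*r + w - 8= -10*r^2 - 2*r + w*(-r - 1) + 8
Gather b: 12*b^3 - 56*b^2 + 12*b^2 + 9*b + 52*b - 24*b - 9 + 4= 12*b^3 - 44*b^2 + 37*b - 5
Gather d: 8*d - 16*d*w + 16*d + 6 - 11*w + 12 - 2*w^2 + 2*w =d*(24 - 16*w) - 2*w^2 - 9*w + 18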